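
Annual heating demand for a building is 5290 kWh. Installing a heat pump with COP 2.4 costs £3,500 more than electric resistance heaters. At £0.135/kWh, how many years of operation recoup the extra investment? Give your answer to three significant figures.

8.40 years

Resistance: 5290 kWh × £0.135 = £714.15/yr
Heat pump: 5290 / 2.4 = 2204 kWh in → × £0.135 = £297.56/yr
Annual savings = £416.59
Payback = £3,500 / £416.59 = 8.4 years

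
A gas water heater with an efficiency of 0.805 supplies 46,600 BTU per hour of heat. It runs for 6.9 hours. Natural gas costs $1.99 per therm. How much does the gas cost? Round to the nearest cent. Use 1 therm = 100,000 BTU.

Heat delivered = 46,600 BTU/h × 6.9 h = 321,540 BTU
Gas input = 321,540 / 0.805 = 399,429 BTU
= 399,429 / 100,000 = 3.994 therm
Cost = 3.994 × $1.99/therm = $7.95

$7.95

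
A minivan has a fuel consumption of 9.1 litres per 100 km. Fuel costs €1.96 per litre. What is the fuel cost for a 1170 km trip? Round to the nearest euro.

Fuel = 9.1 L/100 km × 1170 km / 100 = 106.5 L
Cost = 106.5 L × €1.96/L = €208.68 ≈ €209

€209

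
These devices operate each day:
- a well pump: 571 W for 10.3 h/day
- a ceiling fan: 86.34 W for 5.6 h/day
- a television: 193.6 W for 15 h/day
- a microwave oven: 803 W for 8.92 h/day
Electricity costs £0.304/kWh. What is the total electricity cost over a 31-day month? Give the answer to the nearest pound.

well pump: 571 W × 10.3 h × 31 d = 182,320 Wh = 182.3 kWh
ceiling fan: 86.34 W × 5.6 h × 31 d = 14,989 Wh = 14.99 kWh
television: 193.6 W × 15 h × 31 d = 90,024 Wh = 90.02 kWh
microwave oven: 803 W × 8.92 h × 31 d = 222,046 Wh = 222 kWh
Total energy = 182.3 + 14.99 + 90.02 + 222 = 509.4 kWh
Cost = 509.4 kWh × £0.304 = £154.85 ≈ £155

£155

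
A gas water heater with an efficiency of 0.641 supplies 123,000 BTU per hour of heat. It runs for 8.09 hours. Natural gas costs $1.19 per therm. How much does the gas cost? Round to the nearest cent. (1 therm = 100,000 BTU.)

$18.47

Heat delivered = 123,000 BTU/h × 8.09 h = 995,070 BTU
Gas input = 995,070 / 0.641 = 1,552,371 BTU
= 1,552,371 / 100,000 = 15.52 therm
Cost = 15.52 × $1.19/therm = $18.47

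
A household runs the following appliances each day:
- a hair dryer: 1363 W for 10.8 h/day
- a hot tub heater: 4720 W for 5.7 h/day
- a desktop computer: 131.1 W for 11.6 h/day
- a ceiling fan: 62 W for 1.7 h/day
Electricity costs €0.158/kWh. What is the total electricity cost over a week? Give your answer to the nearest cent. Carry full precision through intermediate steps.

hair dryer: 1363 W × 10.8 h × 7 d = 103,043 Wh = 103 kWh
hot tub heater: 4720 W × 5.7 h × 7 d = 188,328 Wh = 188.3 kWh
desktop computer: 131.1 W × 11.6 h × 7 d = 10,645 Wh = 10.65 kWh
ceiling fan: 62 W × 1.7 h × 7 d = 738 Wh = 0.7378 kWh
Total energy = 103 + 188.3 + 10.65 + 0.7378 = 302.8 kWh
Cost = 302.8 kWh × €0.158 = €47.84

€47.84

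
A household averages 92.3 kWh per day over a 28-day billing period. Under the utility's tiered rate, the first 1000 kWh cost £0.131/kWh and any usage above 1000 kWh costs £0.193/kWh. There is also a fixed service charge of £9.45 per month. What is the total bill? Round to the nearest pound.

Usage = 92.3 kWh/day × 28 days = 2584.4 kWh
First 1000 kWh × £0.131 = £131.00
Remaining 1584.4 kWh × £0.193 = £305.79
Energy charge = £436.79; + service £9.45 = £446.24 ≈ £446

£446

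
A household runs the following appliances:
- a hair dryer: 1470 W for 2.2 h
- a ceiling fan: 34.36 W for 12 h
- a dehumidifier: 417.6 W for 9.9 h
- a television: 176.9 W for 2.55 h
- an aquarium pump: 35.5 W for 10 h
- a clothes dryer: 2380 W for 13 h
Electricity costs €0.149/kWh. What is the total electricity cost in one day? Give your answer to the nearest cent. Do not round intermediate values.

€5.89

hair dryer: 1470 W × 2.2 h = 3,234 Wh = 3.234 kWh
ceiling fan: 34.36 W × 12 h = 412 Wh = 0.4123 kWh
dehumidifier: 417.6 W × 9.9 h = 4,134 Wh = 4.134 kWh
television: 176.9 W × 2.55 h = 451 Wh = 0.4511 kWh
aquarium pump: 35.5 W × 10 h = 355 Wh = 0.355 kWh
clothes dryer: 2380 W × 13 h = 30,940 Wh = 30.94 kWh
Total energy = 3.234 + 0.4123 + 4.134 + 0.4511 + 0.355 + 30.94 = 39.53 kWh
Cost = 39.53 kWh × €0.149 = €5.89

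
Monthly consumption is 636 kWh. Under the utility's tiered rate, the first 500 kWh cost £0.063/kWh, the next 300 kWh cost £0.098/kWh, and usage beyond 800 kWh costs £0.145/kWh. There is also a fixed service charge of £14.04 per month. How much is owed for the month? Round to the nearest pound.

£59

First 500 kWh × £0.063 = £31.50
Next 136 kWh × £0.098 = £13.33
Remaining tier: 0 kWh (not reached)
Energy charge = £44.83; + service £14.04 = £58.87 ≈ £59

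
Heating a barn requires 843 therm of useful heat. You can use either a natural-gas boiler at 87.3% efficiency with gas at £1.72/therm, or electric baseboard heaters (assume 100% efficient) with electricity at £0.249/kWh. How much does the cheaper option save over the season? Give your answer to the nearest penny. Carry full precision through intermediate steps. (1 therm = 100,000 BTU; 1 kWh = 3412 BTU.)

£4491.13

Heat load = 843 therm × 100,000 = 84,300,000 BTU
Gas: input = 84,300,000 / 0.873 = 96,563,574 BTU = 965.6 therm → 965.6 × £1.72 = £1,660.89
Electric: 84,300,000 BTU / 3412 = 24,710 kWh → × £0.249 = £6,152.02
Difference = |£1,660.89 − £6,152.02| = £4,491.13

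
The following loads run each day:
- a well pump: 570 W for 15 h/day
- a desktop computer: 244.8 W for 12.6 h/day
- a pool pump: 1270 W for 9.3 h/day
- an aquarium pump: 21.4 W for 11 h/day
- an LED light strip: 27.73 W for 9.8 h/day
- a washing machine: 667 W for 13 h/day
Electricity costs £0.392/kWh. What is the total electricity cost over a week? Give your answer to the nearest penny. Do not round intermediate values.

£89.52

well pump: 570 W × 15 h × 7 d = 59,850 Wh = 59.85 kWh
desktop computer: 244.8 W × 12.6 h × 7 d = 21,591 Wh = 21.59 kWh
pool pump: 1270 W × 9.3 h × 7 d = 82,677 Wh = 82.68 kWh
aquarium pump: 21.4 W × 11 h × 7 d = 1,648 Wh = 1.648 kWh
LED light strip: 27.73 W × 9.8 h × 7 d = 1,902 Wh = 1.902 kWh
washing machine: 667 W × 13 h × 7 d = 60,697 Wh = 60.7 kWh
Total energy = 59.85 + 21.59 + 82.68 + 1.648 + 1.902 + 60.7 = 228.4 kWh
Cost = 228.4 kWh × £0.392 = £89.52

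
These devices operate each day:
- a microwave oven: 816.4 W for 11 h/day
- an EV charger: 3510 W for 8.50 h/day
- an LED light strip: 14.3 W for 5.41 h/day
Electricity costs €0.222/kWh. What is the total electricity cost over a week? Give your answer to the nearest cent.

microwave oven: 816.4 W × 11 h × 7 d = 62,863 Wh = 62.86 kWh
EV charger: 3510 W × 8.50 h × 7 d = 208,845 Wh = 208.8 kWh
LED light strip: 14.3 W × 5.41 h × 7 d = 542 Wh = 0.5415 kWh
Total energy = 62.86 + 208.8 + 0.5415 = 272.2 kWh
Cost = 272.2 kWh × €0.222 = €60.44

€60.44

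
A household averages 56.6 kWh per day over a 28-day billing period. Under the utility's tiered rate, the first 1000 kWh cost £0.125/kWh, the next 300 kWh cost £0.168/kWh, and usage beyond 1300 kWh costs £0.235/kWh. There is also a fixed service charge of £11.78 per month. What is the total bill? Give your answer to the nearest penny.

Usage = 56.6 kWh/day × 28 days = 1584.8 kWh
First 1000 kWh × £0.125 = £125.00
Next 300 kWh × £0.168 = £50.40
Remaining 284.8 kWh × £0.235 = £66.93
Energy charge = £242.33; + service £11.78 = £254.11

£254.11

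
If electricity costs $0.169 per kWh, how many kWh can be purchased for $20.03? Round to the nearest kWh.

$20.03 / $0.169 per kWh = 118.5 kWh

119 kWh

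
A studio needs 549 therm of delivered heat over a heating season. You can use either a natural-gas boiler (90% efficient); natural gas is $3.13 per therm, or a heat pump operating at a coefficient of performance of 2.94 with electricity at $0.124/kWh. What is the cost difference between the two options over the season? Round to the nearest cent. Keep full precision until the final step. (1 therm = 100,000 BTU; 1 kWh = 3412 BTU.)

Heat load = 549 therm × 100,000 = 54,900,000 BTU
Gas: input = 54,900,000 / 0.90 = 61,000,000 BTU = 610 therm → 610 × $3.13 = $1,909.30
Heat pump: 54,900,000 BTU / 3412 = 16,090 kWh heat; / 2.94 = 5,473 kWh in → × $0.124 = $678.64
Difference = |$1,909.30 − $678.64| = $1,230.66

$1230.66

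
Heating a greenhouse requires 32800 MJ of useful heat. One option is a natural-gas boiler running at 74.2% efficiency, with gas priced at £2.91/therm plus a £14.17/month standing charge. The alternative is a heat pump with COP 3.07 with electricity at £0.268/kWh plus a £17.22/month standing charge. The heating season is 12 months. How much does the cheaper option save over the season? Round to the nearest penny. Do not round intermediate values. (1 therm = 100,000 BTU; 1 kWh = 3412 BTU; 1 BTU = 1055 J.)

Heat load = 32800 MJ = 32,800,000,000 J / 1055 = 31,090,047 BTU
Gas: input = 31,090,047 / 0.742 = 41,900,333 BTU = 419 therm → 419 × £2.91 = £1,219.30; + 12 × £14.17 standing = £1,389.34
Heat pump: 31,090,047 BTU / 3412 = 9,112 kWh heat; / 3.07 = 2,968 kWh in → × £0.268 = £795.44; + 12 × £17.22 standing = £1,002.08
Difference = |£1,389.34 − £1,002.08| = £387.26

£387.26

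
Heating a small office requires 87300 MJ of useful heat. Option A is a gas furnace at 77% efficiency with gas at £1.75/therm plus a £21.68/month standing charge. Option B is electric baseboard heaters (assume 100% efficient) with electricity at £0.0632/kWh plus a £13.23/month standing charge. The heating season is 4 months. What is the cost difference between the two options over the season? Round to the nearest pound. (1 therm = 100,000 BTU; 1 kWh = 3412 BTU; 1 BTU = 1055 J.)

Heat load = 87300 MJ = 87,300,000,000 J / 1055 = 82,748,815 BTU
Gas: input = 82,748,815 / 0.77 = 107,465,994 BTU = 1,075 therm → 1,075 × £1.75 = £1,880.65; + 4 × £21.68 standing = £1,967.37
Electric: 82,748,815 BTU / 3412 = 24,250 kWh → × £0.0632 = £1,532.74; + 4 × £13.23 standing = £1,585.66
Difference = |£1,967.37 − £1,585.66| = £381.71 ≈ £382

£382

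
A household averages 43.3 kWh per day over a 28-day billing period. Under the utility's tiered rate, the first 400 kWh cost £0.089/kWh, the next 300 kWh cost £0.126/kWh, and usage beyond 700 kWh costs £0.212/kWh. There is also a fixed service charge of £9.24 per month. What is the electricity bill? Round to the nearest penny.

Usage = 43.3 kWh/day × 28 days = 1212.4 kWh
First 400 kWh × £0.089 = £35.60
Next 300 kWh × £0.126 = £37.80
Remaining 512.4 kWh × £0.212 = £108.63
Energy charge = £182.03; + service £9.24 = £191.27

£191.27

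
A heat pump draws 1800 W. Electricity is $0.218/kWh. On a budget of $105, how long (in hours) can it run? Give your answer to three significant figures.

Energy budget = $105 / $0.218 per kWh = 481.7 kWh = 481,651 Wh
Runtime = 481,651 Wh / 1800 W = 267.6 h

268 h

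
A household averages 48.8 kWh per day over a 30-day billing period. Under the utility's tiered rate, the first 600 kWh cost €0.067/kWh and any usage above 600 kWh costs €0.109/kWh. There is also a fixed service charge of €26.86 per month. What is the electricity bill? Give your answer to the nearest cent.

€161.24

Usage = 48.8 kWh/day × 30 days = 1464 kWh
First 600 kWh × €0.067 = €40.20
Remaining 864 kWh × €0.109 = €94.18
Energy charge = €134.38; + service €26.86 = €161.24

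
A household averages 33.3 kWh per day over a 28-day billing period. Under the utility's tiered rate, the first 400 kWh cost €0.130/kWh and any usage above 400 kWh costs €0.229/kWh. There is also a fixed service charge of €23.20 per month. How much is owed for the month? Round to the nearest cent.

Usage = 33.3 kWh/day × 28 days = 932.4 kWh
First 400 kWh × €0.130 = €52.00
Remaining 532.4 kWh × €0.229 = €121.92
Energy charge = €173.92; + service €23.20 = €197.12

€197.12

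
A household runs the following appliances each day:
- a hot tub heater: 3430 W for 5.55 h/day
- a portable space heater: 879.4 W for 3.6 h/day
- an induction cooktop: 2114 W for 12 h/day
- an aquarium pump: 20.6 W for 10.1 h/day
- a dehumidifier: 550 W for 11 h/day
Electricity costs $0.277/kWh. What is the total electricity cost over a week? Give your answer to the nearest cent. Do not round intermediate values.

$104.37

hot tub heater: 3430 W × 5.55 h × 7 d = 133,256 Wh = 133.3 kWh
portable space heater: 879.4 W × 3.6 h × 7 d = 22,161 Wh = 22.16 kWh
induction cooktop: 2114 W × 12 h × 7 d = 177,576 Wh = 177.6 kWh
aquarium pump: 20.6 W × 10.1 h × 7 d = 1,456 Wh = 1.456 kWh
dehumidifier: 550 W × 11 h × 7 d = 42,350 Wh = 42.35 kWh
Total energy = 133.3 + 22.16 + 177.6 + 1.456 + 42.35 = 376.8 kWh
Cost = 376.8 kWh × $0.277 = $104.37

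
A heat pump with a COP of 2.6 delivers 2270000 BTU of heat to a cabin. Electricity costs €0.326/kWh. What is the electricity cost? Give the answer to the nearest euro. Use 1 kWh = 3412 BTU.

€83

Heat delivered = 2,270,000 BTU / 3412 = 665.3 kWh
Electrical input = 665.3 kWh / 2.6 = 255.9 kWh
Cost = 255.9 × €0.326/kWh = €83.42 ≈ €83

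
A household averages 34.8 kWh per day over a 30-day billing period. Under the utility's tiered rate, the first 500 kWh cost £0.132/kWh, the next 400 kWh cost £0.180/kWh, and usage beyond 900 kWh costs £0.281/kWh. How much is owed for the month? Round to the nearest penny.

Usage = 34.8 kWh/day × 30 days = 1044 kWh
First 500 kWh × £0.132 = £66.00
Next 400 kWh × £0.180 = £72.00
Remaining 144 kWh × £0.281 = £40.46
Total = £178.46

£178.46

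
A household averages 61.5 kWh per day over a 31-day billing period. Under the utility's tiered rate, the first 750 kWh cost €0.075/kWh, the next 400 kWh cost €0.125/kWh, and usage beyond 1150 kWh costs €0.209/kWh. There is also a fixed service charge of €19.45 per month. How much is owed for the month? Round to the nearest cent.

€283.81

Usage = 61.5 kWh/day × 31 days = 1906.5 kWh
First 750 kWh × €0.075 = €56.25
Next 400 kWh × €0.125 = €50.00
Remaining 756.5 kWh × €0.209 = €158.11
Energy charge = €264.36; + service €19.45 = €283.81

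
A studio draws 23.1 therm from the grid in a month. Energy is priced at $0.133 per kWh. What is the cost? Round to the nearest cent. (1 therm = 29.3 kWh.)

$90.02

23.1 therm × (29.3 kWh/therm) = 676.8 kWh
Cost = 676.8 kWh × $0.133/kWh = $90.02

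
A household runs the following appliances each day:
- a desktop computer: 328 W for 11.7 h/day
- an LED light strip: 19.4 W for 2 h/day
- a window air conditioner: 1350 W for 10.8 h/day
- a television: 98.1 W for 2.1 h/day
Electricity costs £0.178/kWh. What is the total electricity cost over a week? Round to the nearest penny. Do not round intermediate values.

desktop computer: 328 W × 11.7 h × 7 d = 26,863 Wh = 26.86 kWh
LED light strip: 19.4 W × 2 h × 7 d = 272 Wh = 0.2716 kWh
window air conditioner: 1350 W × 10.8 h × 7 d = 102,060 Wh = 102.1 kWh
television: 98.1 W × 2.1 h × 7 d = 1,442 Wh = 1.442 kWh
Total energy = 26.86 + 0.2716 + 102.1 + 1.442 = 130.6 kWh
Cost = 130.6 kWh × £0.178 = £23.25

£23.25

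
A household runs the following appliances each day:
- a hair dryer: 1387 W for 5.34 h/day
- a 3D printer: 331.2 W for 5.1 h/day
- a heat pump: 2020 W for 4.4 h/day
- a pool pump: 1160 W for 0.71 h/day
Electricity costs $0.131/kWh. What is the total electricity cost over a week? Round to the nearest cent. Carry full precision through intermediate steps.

$17.25

hair dryer: 1387 W × 5.34 h × 7 d = 51,846 Wh = 51.85 kWh
3D printer: 331.2 W × 5.1 h × 7 d = 11,824 Wh = 11.82 kWh
heat pump: 2020 W × 4.4 h × 7 d = 62,216 Wh = 62.22 kWh
pool pump: 1160 W × 0.71 h × 7 d = 5,765 Wh = 5.765 kWh
Total energy = 51.85 + 11.82 + 62.22 + 5.765 = 131.7 kWh
Cost = 131.7 kWh × $0.131 = $17.25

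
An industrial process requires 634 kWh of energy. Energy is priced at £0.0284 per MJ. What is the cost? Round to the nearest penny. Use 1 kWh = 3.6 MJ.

634 kWh × (3.6 MJ/kWh) = 2,282 MJ
Cost = 2,282 MJ × £0.0284/MJ = £64.82

£64.82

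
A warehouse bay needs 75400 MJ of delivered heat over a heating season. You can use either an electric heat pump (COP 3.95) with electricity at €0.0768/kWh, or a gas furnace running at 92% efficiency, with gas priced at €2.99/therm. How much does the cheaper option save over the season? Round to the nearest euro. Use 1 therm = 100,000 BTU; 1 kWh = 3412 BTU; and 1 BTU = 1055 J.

Heat load = 75400 MJ = 75,400,000,000 J / 1055 = 71,469,194 BTU
Gas: input = 71,469,194 / 0.92 = 77,683,907 BTU = 776.8 therm → 776.8 × €2.99 = €2,322.75
Heat pump: 71,469,194 BTU / 3412 = 20,950 kWh heat; / 3.95 = 5,303 kWh in → × €0.0768 = €407.26
Difference = |€2,322.75 − €407.26| = €1,915.49 ≈ €1915

€1915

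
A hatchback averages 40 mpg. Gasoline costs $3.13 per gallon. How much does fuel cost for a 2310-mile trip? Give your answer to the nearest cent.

$180.76

Fuel = 2310 mi / 40 mpg = 57.75 gal
Cost = 57.75 gal × $3.13/gal = $180.76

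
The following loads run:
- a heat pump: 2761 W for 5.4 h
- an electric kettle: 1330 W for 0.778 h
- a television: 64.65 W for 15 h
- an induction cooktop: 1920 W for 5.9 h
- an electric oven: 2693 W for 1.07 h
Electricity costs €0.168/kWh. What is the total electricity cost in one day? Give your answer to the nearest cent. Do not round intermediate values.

€5.23

heat pump: 2761 W × 5.4 h = 14,909 Wh = 14.91 kWh
electric kettle: 1330 W × 0.778 h = 1,035 Wh = 1.035 kWh
television: 64.65 W × 15 h = 970 Wh = 0.9698 kWh
induction cooktop: 1920 W × 5.9 h = 11,328 Wh = 11.33 kWh
electric oven: 2693 W × 1.07 h = 2,882 Wh = 2.882 kWh
Total energy = 14.91 + 1.035 + 0.9698 + 11.33 + 2.882 = 31.12 kWh
Cost = 31.12 kWh × €0.168 = €5.23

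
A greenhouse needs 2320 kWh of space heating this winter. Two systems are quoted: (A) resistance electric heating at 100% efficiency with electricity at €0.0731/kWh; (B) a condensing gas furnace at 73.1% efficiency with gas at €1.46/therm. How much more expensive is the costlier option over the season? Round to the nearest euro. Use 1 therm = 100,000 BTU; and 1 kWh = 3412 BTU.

€11

Heat load = 2320 kWh × 3412 = 7,915,840 BTU
Gas: input = 7,915,840 / 0.731 = 10,828,782 BTU = 108.3 therm → 108.3 × €1.46 = €158.10
Electric: 7,915,840 BTU / 3412 = 2,320 kWh → × €0.0731 = €169.59
Difference = |€158.10 − €169.59| = €11.49 ≈ €11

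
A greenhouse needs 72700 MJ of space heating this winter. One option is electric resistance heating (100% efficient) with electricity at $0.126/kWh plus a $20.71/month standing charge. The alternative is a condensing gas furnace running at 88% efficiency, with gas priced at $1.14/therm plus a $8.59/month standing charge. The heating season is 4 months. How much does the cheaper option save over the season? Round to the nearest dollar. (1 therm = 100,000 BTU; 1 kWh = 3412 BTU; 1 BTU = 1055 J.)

Heat load = 72700 MJ = 72,700,000,000 J / 1055 = 68,909,953 BTU
Gas: input = 68,909,953 / 0.88 = 78,306,764 BTU = 783.1 therm → 783.1 × $1.14 = $892.70; + 4 × $8.59 standing = $927.06
Electric: 68,909,953 BTU / 3412 = 20,200 kWh → × $0.126 = $2,544.74; + 4 × $20.71 standing = $2,627.58
Difference = |$927.06 − $2,627.58| = $1,700.52 ≈ $1701

$1701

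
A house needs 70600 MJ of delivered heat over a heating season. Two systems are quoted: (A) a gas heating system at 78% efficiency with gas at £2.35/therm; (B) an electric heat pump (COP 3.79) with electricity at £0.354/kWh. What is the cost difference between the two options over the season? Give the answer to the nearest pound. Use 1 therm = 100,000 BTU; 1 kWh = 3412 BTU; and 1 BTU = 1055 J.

£184

Heat load = 70600 MJ = 70,600,000,000 J / 1055 = 66,919,431 BTU
Gas: input = 66,919,431 / 0.78 = 85,794,143 BTU = 857.9 therm → 857.9 × £2.35 = £2,016.16
Heat pump: 66,919,431 BTU / 3412 = 19,610 kWh heat; / 3.79 = 5,175 kWh in → × £0.354 = £1,831.92
Difference = |£2,016.16 − £1,831.92| = £184.24 ≈ £184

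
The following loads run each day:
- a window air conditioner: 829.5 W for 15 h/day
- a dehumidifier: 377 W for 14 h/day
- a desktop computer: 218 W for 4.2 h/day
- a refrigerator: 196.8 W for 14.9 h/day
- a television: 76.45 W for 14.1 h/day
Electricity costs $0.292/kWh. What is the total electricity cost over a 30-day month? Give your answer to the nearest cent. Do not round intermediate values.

$198.38

window air conditioner: 829.5 W × 15 h × 30 d = 373,275 Wh = 373.3 kWh
dehumidifier: 377 W × 14 h × 30 d = 158,340 Wh = 158.3 kWh
desktop computer: 218 W × 4.2 h × 30 d = 27,468 Wh = 27.47 kWh
refrigerator: 196.8 W × 14.9 h × 30 d = 87,970 Wh = 87.97 kWh
television: 76.45 W × 14.1 h × 30 d = 32,338 Wh = 32.34 kWh
Total energy = 373.3 + 158.3 + 27.47 + 87.97 + 32.34 = 679.4 kWh
Cost = 679.4 kWh × $0.292 = $198.38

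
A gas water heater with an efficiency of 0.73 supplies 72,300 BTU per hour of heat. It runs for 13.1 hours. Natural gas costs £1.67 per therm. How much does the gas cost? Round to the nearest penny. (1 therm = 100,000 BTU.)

Heat delivered = 72,300 BTU/h × 13.1 h = 947,130 BTU
Gas input = 947,130 / 0.73 = 1,297,438 BTU
= 1,297,438 / 100,000 = 12.97 therm
Cost = 12.97 × £1.67/therm = £21.67

£21.67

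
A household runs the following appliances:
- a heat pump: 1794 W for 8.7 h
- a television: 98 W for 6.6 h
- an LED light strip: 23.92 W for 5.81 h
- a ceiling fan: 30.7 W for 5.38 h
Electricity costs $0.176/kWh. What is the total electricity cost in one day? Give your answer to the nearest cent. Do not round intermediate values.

heat pump: 1794 W × 8.7 h = 15,608 Wh = 15.61 kWh
television: 98 W × 6.6 h = 647 Wh = 0.6468 kWh
LED light strip: 23.92 W × 5.81 h = 139 Wh = 0.139 kWh
ceiling fan: 30.7 W × 5.38 h = 165 Wh = 0.1652 kWh
Total energy = 15.61 + 0.6468 + 0.139 + 0.1652 = 16.56 kWh
Cost = 16.56 kWh × $0.176 = $2.91

$2.91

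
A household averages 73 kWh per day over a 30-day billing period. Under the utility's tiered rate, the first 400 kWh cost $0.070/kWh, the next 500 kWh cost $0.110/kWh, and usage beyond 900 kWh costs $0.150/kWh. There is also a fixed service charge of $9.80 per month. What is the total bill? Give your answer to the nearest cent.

$286.30

Usage = 73 kWh/day × 30 days = 2190 kWh
First 400 kWh × $0.070 = $28.00
Next 500 kWh × $0.110 = $55.00
Remaining 1290 kWh × $0.150 = $193.50
Energy charge = $276.50; + service $9.80 = $286.30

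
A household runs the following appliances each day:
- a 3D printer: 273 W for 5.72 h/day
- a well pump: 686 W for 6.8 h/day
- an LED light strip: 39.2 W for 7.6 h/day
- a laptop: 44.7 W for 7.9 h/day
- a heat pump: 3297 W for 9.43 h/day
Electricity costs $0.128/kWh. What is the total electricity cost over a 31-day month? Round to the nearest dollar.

$151

3D printer: 273 W × 5.72 h × 31 d = 48,408 Wh = 48.41 kWh
well pump: 686 W × 6.8 h × 31 d = 144,609 Wh = 144.6 kWh
LED light strip: 39.2 W × 7.6 h × 31 d = 9,236 Wh = 9.236 kWh
laptop: 44.7 W × 7.9 h × 31 d = 10,947 Wh = 10.95 kWh
heat pump: 3297 W × 9.43 h × 31 d = 963,812 Wh = 963.8 kWh
Total energy = 48.41 + 144.6 + 9.236 + 10.95 + 963.8 = 1,177 kWh
Cost = 1,177 kWh × $0.128 = $150.66 ≈ $151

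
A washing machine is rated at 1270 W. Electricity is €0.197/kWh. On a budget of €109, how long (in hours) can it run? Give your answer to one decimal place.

Energy budget = €109 / €0.197 per kWh = 553.3 kWh = 553,299 Wh
Runtime = 553,299 Wh / 1270 W = 435.7 h

435.7 h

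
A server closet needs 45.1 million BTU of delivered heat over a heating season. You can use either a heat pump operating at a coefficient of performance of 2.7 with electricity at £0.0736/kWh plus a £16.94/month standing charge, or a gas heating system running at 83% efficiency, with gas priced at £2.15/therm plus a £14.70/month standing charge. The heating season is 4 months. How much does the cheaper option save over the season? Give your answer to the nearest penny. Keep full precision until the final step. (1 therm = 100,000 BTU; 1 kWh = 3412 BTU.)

£798.98

Heat load = 45.1 × 10⁶ BTU = 45,100,000 BTU
Gas: input = 45,100,000 / 0.83 = 54,337,349 BTU = 543.4 therm → 543.4 × £2.15 = £1,168.25; + 4 × £14.70 standing = £1,227.05
Heat pump: 45,100,000 BTU / 3412 = 13,220 kWh heat; / 2.7 = 4,896 kWh in → × £0.0736 = £360.31; + 4 × £16.94 standing = £428.07
Difference = |£1,227.05 − £428.07| = £798.98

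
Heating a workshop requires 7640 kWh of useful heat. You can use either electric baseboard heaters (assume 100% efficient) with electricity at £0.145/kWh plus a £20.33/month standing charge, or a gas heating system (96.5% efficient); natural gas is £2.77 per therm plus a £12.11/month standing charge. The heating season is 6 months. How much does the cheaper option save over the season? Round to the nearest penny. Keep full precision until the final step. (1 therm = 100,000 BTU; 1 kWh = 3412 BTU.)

£408.86

Heat load = 7640 kWh × 3412 = 26,067,680 BTU
Gas: input = 26,067,680 / 0.965 = 27,013,140 BTU = 270.1 therm → 270.1 × £2.77 = £748.26; + 6 × £12.11 standing = £820.92
Electric: 26,067,680 BTU / 3412 = 7,640 kWh → × £0.145 = £1,107.80; + 6 × £20.33 standing = £1,229.78
Difference = |£820.92 − £1,229.78| = £408.86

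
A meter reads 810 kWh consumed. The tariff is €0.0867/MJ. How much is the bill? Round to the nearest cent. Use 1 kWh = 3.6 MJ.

810 kWh × (3.6 MJ/kWh) = 2,916 MJ
Cost = 2,916 MJ × €0.0867/MJ = €252.82

€252.82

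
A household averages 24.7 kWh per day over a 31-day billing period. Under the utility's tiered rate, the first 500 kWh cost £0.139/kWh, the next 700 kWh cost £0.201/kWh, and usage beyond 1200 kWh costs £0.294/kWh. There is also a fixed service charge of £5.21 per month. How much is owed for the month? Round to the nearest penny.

£128.12

Usage = 24.7 kWh/day × 31 days = 765.7 kWh
First 500 kWh × £0.139 = £69.50
Next 265.7 kWh × £0.201 = £53.41
Remaining tier: 0 kWh (not reached)
Energy charge = £122.91; + service £5.21 = £128.12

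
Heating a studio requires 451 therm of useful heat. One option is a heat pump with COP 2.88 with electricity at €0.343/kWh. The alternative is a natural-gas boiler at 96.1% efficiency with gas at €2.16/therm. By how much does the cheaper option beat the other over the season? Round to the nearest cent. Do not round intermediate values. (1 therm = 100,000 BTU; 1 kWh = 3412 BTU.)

Heat load = 451 therm × 100,000 = 45,100,000 BTU
Gas: input = 45,100,000 / 0.961 = 46,930,281 BTU = 469.3 therm → 469.3 × €2.16 = €1,013.69
Heat pump: 45,100,000 BTU / 3412 = 13,220 kWh heat; / 2.88 = 4,590 kWh in → × €0.343 = €1,574.23
Difference = |€1,013.69 − €1,574.23| = €560.54

€560.54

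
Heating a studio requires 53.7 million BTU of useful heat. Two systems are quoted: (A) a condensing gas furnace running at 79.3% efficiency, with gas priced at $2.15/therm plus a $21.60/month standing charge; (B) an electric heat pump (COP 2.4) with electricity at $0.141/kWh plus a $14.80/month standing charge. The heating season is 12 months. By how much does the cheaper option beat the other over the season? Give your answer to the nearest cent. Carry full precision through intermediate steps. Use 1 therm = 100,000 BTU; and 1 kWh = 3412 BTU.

$612.89

Heat load = 53.7 × 10⁶ BTU = 53,700,000 BTU
Gas: input = 53,700,000 / 0.793 = 67,717,528 BTU = 677.2 therm → 677.2 × $2.15 = $1,455.93; + 12 × $21.60 standing = $1,715.13
Heat pump: 53,700,000 BTU / 3412 = 15,740 kWh heat; / 2.4 = 6,558 kWh in → × $0.141 = $924.64; + 12 × $14.80 standing = $1,102.24
Difference = |$1,715.13 − $1,102.24| = $612.89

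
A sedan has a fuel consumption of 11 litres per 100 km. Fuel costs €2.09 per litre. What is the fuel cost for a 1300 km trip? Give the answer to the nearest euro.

€299

Fuel = 11 L/100 km × 1300 km / 100 = 143 L
Cost = 143 L × €2.09/L = €298.87 ≈ €299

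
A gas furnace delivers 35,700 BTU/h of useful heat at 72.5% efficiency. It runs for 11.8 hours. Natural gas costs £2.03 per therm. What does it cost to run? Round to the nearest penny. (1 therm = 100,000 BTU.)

£11.80

Heat delivered = 35,700 BTU/h × 11.8 h = 421,260 BTU
Gas input = 421,260 / 0.725 = 581,048 BTU
= 581,048 / 100,000 = 5.81 therm
Cost = 5.81 × £2.03/therm = £11.80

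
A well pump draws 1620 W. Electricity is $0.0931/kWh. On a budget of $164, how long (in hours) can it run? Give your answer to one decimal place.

Energy budget = $164 / $0.0931 per kWh = 1,762 kWh = 1,761,547 Wh
Runtime = 1,761,547 Wh / 1620 W = 1,087 h

1087.4 h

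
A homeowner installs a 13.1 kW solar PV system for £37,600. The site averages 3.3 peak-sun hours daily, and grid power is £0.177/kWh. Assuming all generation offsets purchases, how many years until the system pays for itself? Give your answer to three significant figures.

13.5 years

Daily generation = 13.1 kW × 3.3 h = 43.23 kWh
Annual generation = 43.23 × 365 = 15779 kWh
Annual savings = 15779 × £0.177 = £2,792.87
Payback = £37,600 / £2,792.87 = 13.5 years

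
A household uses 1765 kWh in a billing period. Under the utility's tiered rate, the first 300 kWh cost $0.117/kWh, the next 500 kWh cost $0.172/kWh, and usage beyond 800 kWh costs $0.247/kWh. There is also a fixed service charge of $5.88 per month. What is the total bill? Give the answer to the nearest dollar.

$365

First 300 kWh × $0.117 = $35.10
Next 500 kWh × $0.172 = $86.00
Remaining 965 kWh × $0.247 = $238.35
Energy charge = $359.45; + service $5.88 = $365.33 ≈ $365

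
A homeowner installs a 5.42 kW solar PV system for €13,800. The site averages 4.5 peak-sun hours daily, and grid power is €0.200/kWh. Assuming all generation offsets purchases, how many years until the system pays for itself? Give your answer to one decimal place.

Daily generation = 5.42 kW × 4.5 h = 24.39 kWh
Annual generation = 24.39 × 365 = 8902.4 kWh
Annual savings = 8902.4 × €0.200 = €1,780.47
Payback = €13,800 / €1,780.47 = 7.75 years

7.8 years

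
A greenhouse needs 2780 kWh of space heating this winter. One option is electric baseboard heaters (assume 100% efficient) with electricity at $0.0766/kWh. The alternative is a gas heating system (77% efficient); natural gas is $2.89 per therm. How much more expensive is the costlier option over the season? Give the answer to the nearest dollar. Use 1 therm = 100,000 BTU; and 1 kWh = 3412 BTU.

Heat load = 2780 kWh × 3412 = 9,485,360 BTU
Gas: input = 9,485,360 / 0.77 = 12,318,649 BTU = 123.2 therm → 123.2 × $2.89 = $356.01
Electric: 9,485,360 BTU / 3412 = 2,780 kWh → × $0.0766 = $212.95
Difference = |$356.01 − $212.95| = $143.06 ≈ $143

$143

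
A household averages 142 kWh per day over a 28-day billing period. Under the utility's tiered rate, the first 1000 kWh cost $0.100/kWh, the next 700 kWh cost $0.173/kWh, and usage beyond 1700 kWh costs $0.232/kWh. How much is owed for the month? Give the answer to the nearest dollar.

Usage = 142 kWh/day × 28 days = 3976 kWh
First 1000 kWh × $0.100 = $100.00
Next 700 kWh × $0.173 = $121.10
Remaining 2276 kWh × $0.232 = $528.03
Total = $749.13 ≈ $749

$749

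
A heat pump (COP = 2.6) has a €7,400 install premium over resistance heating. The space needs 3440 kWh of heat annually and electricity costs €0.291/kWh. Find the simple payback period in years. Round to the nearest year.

12 years

Resistance: 3440 kWh × €0.291 = €1,001.04/yr
Heat pump: 3440 / 2.6 = 1323 kWh in → × €0.291 = €385.02/yr
Annual savings = €616.02
Payback = €7,400 / €616.02 = 12 years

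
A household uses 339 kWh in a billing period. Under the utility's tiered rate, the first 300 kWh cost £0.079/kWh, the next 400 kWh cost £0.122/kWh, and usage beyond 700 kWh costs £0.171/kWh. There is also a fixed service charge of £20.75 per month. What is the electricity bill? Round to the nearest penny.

£49.21

First 300 kWh × £0.079 = £23.70
Next 39 kWh × £0.122 = £4.76
Remaining tier: 0 kWh (not reached)
Energy charge = £28.46; + service £20.75 = £49.21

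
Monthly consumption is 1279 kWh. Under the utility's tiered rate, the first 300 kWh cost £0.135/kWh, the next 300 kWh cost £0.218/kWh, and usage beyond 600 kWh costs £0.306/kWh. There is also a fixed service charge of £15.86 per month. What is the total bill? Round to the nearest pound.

£330

First 300 kWh × £0.135 = £40.50
Next 300 kWh × £0.218 = £65.40
Remaining 679 kWh × £0.306 = £207.77
Energy charge = £313.67; + service £15.86 = £329.53 ≈ £330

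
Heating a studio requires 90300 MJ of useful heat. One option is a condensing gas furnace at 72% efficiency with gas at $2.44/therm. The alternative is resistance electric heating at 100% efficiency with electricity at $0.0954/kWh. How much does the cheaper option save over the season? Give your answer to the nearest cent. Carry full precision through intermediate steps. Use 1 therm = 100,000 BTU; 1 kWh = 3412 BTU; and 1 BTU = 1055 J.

$507.46

Heat load = 90300 MJ = 90,300,000,000 J / 1055 = 85,592,417 BTU
Gas: input = 85,592,417 / 0.72 = 118,878,357 BTU = 1,189 therm → 1,189 × $2.44 = $2,900.63
Electric: 85,592,417 BTU / 3412 = 25,090 kWh → × $0.0954 = $2,393.18
Difference = |$2,900.63 − $2,393.18| = $507.46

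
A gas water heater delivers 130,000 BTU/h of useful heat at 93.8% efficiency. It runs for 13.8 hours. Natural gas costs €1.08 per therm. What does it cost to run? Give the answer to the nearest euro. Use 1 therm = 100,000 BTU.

€21

Heat delivered = 130,000 BTU/h × 13.8 h = 1,794,000 BTU
Gas input = 1,794,000 / 0.938 = 1,912,580 BTU
= 1,912,580 / 100,000 = 19.13 therm
Cost = 19.13 × €1.08/therm = €20.66 ≈ €21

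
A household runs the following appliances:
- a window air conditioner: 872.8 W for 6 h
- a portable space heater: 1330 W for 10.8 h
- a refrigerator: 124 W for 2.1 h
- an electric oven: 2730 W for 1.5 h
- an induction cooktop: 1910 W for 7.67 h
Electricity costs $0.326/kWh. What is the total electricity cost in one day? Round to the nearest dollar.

$13

window air conditioner: 872.8 W × 6 h = 5,237 Wh = 5.237 kWh
portable space heater: 1330 W × 10.8 h = 14,364 Wh = 14.36 kWh
refrigerator: 124 W × 2.1 h = 260 Wh = 0.2604 kWh
electric oven: 2730 W × 1.5 h = 4,095 Wh = 4.095 kWh
induction cooktop: 1910 W × 7.67 h = 14,650 Wh = 14.65 kWh
Total energy = 5.237 + 14.36 + 0.2604 + 4.095 + 14.65 = 38.61 kWh
Cost = 38.61 kWh × $0.326 = $12.59 ≈ $13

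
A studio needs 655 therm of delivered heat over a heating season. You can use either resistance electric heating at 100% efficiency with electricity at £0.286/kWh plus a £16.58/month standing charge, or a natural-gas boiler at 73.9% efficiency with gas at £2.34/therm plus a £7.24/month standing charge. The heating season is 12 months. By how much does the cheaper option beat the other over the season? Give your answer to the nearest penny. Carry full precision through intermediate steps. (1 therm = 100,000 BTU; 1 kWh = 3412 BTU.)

Heat load = 655 therm × 100,000 = 65,500,000 BTU
Gas: input = 65,500,000 / 0.739 = 88,633,288 BTU = 886.3 therm → 886.3 × £2.34 = £2,074.02; + 12 × £7.24 standing = £2,160.90
Electric: 65,500,000 BTU / 3412 = 19,200 kWh → × £0.286 = £5,490.33; + 12 × £16.58 standing = £5,689.29
Difference = |£2,160.90 − £5,689.29| = £3,528.39

£3528.39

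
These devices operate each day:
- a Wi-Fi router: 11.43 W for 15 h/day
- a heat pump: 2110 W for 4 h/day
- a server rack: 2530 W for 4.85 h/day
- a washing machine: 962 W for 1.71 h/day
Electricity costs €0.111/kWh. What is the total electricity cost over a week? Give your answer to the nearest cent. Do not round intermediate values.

Wi-Fi router: 11.43 W × 15 h × 7 d = 1,200 Wh = 1.2 kWh
heat pump: 2110 W × 4 h × 7 d = 59,080 Wh = 59.08 kWh
server rack: 2530 W × 4.85 h × 7 d = 85,894 Wh = 85.89 kWh
washing machine: 962 W × 1.71 h × 7 d = 11,515 Wh = 11.52 kWh
Total energy = 1.2 + 59.08 + 85.89 + 11.52 = 157.7 kWh
Cost = 157.7 kWh × €0.111 = €17.50

€17.50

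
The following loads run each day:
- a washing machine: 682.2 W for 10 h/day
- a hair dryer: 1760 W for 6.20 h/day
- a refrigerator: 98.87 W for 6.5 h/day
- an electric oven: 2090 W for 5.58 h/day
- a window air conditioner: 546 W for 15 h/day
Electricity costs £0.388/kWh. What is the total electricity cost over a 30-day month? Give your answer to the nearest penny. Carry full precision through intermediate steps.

£444.98

washing machine: 682.2 W × 10 h × 30 d = 204,660 Wh = 204.7 kWh
hair dryer: 1760 W × 6.20 h × 30 d = 327,360 Wh = 327.4 kWh
refrigerator: 98.87 W × 6.5 h × 30 d = 19,280 Wh = 19.28 kWh
electric oven: 2090 W × 5.58 h × 30 d = 349,866 Wh = 349.9 kWh
window air conditioner: 546 W × 15 h × 30 d = 245,700 Wh = 245.7 kWh
Total energy = 204.7 + 327.4 + 19.28 + 349.9 + 245.7 = 1,147 kWh
Cost = 1,147 kWh × £0.388 = £444.98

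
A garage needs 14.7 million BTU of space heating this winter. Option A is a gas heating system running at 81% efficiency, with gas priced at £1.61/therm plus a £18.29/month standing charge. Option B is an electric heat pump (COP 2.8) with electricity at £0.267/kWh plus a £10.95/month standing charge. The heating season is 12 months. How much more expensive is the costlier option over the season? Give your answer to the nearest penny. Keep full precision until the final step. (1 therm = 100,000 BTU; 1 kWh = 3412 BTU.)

£30.56

Heat load = 14.7 × 10⁶ BTU = 14,700,000 BTU
Gas: input = 14,700,000 / 0.81 = 18,148,148 BTU = 181.5 therm → 181.5 × £1.61 = £292.19; + 12 × £18.29 standing = £511.67
Heat pump: 14,700,000 BTU / 3412 = 4,308 kWh heat; / 2.8 = 1,539 kWh in → × £0.267 = £410.83; + 12 × £10.95 standing = £542.23
Difference = |£511.67 − £542.23| = £30.56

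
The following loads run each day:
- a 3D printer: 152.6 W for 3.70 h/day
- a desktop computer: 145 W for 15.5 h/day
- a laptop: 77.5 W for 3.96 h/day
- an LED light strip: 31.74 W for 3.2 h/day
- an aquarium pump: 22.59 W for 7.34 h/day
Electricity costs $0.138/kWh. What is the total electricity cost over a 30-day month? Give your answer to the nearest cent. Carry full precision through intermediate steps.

$14.02

3D printer: 152.6 W × 3.70 h × 30 d = 16,939 Wh = 16.94 kWh
desktop computer: 145 W × 15.5 h × 30 d = 67,425 Wh = 67.42 kWh
laptop: 77.5 W × 3.96 h × 30 d = 9,207 Wh = 9.207 kWh
LED light strip: 31.74 W × 3.2 h × 30 d = 3,047 Wh = 3.047 kWh
aquarium pump: 22.59 W × 7.34 h × 30 d = 4,974 Wh = 4.974 kWh
Total energy = 16.94 + 67.42 + 9.207 + 3.047 + 4.974 = 101.6 kWh
Cost = 101.6 kWh × $0.138 = $14.02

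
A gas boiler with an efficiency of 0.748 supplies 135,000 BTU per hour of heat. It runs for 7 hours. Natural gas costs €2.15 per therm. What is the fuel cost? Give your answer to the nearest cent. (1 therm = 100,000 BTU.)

€27.16

Heat delivered = 135,000 BTU/h × 7 h = 945,000 BTU
Gas input = 945,000 / 0.748 = 1,263,369 BTU
= 1,263,369 / 100,000 = 12.63 therm
Cost = 12.63 × €2.15/therm = €27.16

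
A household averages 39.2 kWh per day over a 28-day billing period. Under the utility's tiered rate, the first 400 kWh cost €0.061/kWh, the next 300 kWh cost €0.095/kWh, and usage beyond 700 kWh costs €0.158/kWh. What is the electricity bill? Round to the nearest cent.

Usage = 39.2 kWh/day × 28 days = 1097.6 kWh
First 400 kWh × €0.061 = €24.40
Next 300 kWh × €0.095 = €28.50
Remaining 397.6 kWh × €0.158 = €62.82
Total = €115.72

€115.72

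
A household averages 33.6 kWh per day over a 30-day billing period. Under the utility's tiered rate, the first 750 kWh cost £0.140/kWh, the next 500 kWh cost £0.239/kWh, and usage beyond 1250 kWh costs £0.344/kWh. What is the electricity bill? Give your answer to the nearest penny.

£166.66

Usage = 33.6 kWh/day × 30 days = 1008 kWh
First 750 kWh × £0.140 = £105.00
Next 258 kWh × £0.239 = £61.66
Remaining tier: 0 kWh (not reached)
Total = £166.66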